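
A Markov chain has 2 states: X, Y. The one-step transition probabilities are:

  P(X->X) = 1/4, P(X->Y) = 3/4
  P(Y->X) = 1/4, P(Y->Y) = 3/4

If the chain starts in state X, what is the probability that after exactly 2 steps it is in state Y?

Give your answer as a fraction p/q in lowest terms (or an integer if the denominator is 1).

Computing P^2 by repeated multiplication:
P^1 =
  X: [1/4, 3/4]
  Y: [1/4, 3/4]
P^2 =
  X: [1/4, 3/4]
  Y: [1/4, 3/4]

(P^2)[X -> Y] = 3/4

Answer: 3/4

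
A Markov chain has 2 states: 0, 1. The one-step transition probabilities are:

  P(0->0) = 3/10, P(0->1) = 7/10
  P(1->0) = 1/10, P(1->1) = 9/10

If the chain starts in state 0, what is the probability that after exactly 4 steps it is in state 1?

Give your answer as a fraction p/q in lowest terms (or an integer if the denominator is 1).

Answer: 546/625

Derivation:
Computing P^4 by repeated multiplication:
P^1 =
  0: [3/10, 7/10]
  1: [1/10, 9/10]
P^2 =
  0: [4/25, 21/25]
  1: [3/25, 22/25]
P^3 =
  0: [33/250, 217/250]
  1: [31/250, 219/250]
P^4 =
  0: [79/625, 546/625]
  1: [78/625, 547/625]

(P^4)[0 -> 1] = 546/625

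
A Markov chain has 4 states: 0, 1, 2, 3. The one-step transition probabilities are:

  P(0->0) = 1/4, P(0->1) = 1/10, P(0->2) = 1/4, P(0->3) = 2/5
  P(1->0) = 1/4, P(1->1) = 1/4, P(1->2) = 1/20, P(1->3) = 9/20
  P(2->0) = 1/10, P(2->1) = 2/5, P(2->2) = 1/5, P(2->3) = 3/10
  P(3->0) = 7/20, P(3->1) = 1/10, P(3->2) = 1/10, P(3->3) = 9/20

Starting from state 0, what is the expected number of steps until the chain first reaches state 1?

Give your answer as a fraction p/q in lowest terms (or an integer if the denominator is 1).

Answer: 655/101

Derivation:
Let h_i = expected steps to first reach 1 from state i.
Boundary: h_1 = 0.
First-step equations for the other states:
  h_0 = 1 + 1/4*h_0 + 1/10*h_1 + 1/4*h_2 + 2/5*h_3
  h_2 = 1 + 1/10*h_0 + 2/5*h_1 + 1/5*h_2 + 3/10*h_3
  h_3 = 1 + 7/20*h_0 + 1/10*h_1 + 1/10*h_2 + 9/20*h_3

Substituting h_1 = 0 and rearranging gives the linear system (I - Q) h = 1:
  [3/4, -1/4, -2/5] . (h_0, h_2, h_3) = 1
  [-1/10, 4/5, -3/10] . (h_0, h_2, h_3) = 1
  [-7/20, -1/10, 11/20] . (h_0, h_2, h_3) = 1

Solving yields:
  h_0 = 655/101
  h_2 = 465/101
  h_3 = 685/101

Starting state is 0, so the expected hitting time is h_0 = 655/101.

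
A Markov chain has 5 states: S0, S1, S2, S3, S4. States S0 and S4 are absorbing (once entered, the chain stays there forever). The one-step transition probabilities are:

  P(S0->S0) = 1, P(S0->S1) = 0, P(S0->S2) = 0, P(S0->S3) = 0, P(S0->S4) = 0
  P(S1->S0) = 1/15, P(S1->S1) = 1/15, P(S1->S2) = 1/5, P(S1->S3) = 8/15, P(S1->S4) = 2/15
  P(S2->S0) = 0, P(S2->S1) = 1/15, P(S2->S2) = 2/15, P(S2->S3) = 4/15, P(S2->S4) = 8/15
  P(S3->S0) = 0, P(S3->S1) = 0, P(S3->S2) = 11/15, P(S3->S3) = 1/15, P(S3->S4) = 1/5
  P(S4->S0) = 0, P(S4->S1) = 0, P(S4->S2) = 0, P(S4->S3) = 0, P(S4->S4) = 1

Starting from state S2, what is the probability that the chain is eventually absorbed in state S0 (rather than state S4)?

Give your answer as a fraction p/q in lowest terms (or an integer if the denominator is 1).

Answer: 7/901

Derivation:
Let a_i = P(absorbed in S0 | start in state i).
Boundary conditions: a_S0 = 1, a_S4 = 0.
For each transient state i, a_i = sum_j P(i->j) * a_j:
  a_S1 = 1/15*a_S0 + 1/15*a_S1 + 1/5*a_S2 + 8/15*a_S3 + 2/15*a_S4
  a_S2 = 0*a_S0 + 1/15*a_S1 + 2/15*a_S2 + 4/15*a_S3 + 8/15*a_S4
  a_S3 = 0*a_S0 + 0*a_S1 + 11/15*a_S2 + 1/15*a_S3 + 1/5*a_S4

Substituting a_S0 = 1 and a_S4 = 0, rearrange to (I - Q) a = r where r[i] = P(i -> S0):
  [14/15, -1/5, -8/15] . (a_S1, a_S2, a_S3) = 1/15
  [-1/15, 13/15, -4/15] . (a_S1, a_S2, a_S3) = 0
  [0, -11/15, 14/15] . (a_S1, a_S2, a_S3) = 0

Solving yields:
  a_S1 = 69/901
  a_S2 = 7/901
  a_S3 = 11/1802

Starting state is S2, so the absorption probability is a_S2 = 7/901.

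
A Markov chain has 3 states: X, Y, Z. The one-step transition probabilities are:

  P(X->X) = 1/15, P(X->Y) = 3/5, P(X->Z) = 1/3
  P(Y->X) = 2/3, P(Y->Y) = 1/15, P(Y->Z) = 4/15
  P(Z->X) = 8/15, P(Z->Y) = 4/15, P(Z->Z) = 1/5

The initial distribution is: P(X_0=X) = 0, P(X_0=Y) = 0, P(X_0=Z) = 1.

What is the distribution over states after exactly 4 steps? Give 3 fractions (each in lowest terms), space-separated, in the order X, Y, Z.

Propagating the distribution step by step (d_{t+1} = d_t * P):
d_0 = (X=0, Y=0, Z=1)
  d_1[X] = 0*1/15 + 0*2/3 + 1*8/15 = 8/15
  d_1[Y] = 0*3/5 + 0*1/15 + 1*4/15 = 4/15
  d_1[Z] = 0*1/3 + 0*4/15 + 1*1/5 = 1/5
d_1 = (X=8/15, Y=4/15, Z=1/5)
  d_2[X] = 8/15*1/15 + 4/15*2/3 + 1/5*8/15 = 8/25
  d_2[Y] = 8/15*3/5 + 4/15*1/15 + 1/5*4/15 = 88/225
  d_2[Z] = 8/15*1/3 + 4/15*4/15 + 1/5*1/5 = 13/45
d_2 = (X=8/25, Y=88/225, Z=13/45)
  d_3[X] = 8/25*1/15 + 88/225*2/3 + 13/45*8/15 = 1472/3375
  d_3[Y] = 8/25*3/5 + 88/225*1/15 + 13/45*4/15 = 332/1125
  d_3[Z] = 8/25*1/3 + 88/225*4/15 + 13/45*1/5 = 907/3375
d_3 = (X=1472/3375, Y=332/1125, Z=907/3375)
  d_4[X] = 1472/3375*1/15 + 332/1125*2/3 + 907/3375*8/15 = 18688/50625
  d_4[Y] = 1472/3375*3/5 + 332/1125*1/15 + 907/3375*4/15 = 17872/50625
  d_4[Z] = 1472/3375*1/3 + 332/1125*4/15 + 907/3375*1/5 = 2813/10125
d_4 = (X=18688/50625, Y=17872/50625, Z=2813/10125)

Answer: 18688/50625 17872/50625 2813/10125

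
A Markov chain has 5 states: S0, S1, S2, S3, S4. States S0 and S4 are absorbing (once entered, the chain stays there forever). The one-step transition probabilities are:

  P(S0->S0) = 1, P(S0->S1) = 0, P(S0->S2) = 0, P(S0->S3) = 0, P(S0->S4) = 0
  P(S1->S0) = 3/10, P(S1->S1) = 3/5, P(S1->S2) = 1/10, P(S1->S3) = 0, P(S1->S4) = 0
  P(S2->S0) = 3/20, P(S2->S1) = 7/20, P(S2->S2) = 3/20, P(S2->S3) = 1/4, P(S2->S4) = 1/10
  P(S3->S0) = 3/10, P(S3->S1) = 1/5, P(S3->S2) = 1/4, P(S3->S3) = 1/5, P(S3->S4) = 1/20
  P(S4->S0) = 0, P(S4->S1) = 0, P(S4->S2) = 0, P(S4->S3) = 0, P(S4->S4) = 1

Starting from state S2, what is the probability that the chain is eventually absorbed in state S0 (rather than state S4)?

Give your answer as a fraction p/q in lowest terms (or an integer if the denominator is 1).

Answer: 177/214

Derivation:
Let a_i = P(absorbed in S0 | start in state i).
Boundary conditions: a_S0 = 1, a_S4 = 0.
For each transient state i, a_i = sum_j P(i->j) * a_j:
  a_S1 = 3/10*a_S0 + 3/5*a_S1 + 1/10*a_S2 + 0*a_S3 + 0*a_S4
  a_S2 = 3/20*a_S0 + 7/20*a_S1 + 3/20*a_S2 + 1/4*a_S3 + 1/10*a_S4
  a_S3 = 3/10*a_S0 + 1/5*a_S1 + 1/4*a_S2 + 1/5*a_S3 + 1/20*a_S4

Substituting a_S0 = 1 and a_S4 = 0, rearrange to (I - Q) a = r where r[i] = P(i -> S0):
  [2/5, -1/10, 0] . (a_S1, a_S2, a_S3) = 3/10
  [-7/20, 17/20, -1/4] . (a_S1, a_S2, a_S3) = 3/20
  [-1/5, -1/4, 4/5] . (a_S1, a_S2, a_S3) = 3/10

Solving yields:
  a_S1 = 819/856
  a_S2 = 177/214
  a_S3 = 747/856

Starting state is S2, so the absorption probability is a_S2 = 177/214.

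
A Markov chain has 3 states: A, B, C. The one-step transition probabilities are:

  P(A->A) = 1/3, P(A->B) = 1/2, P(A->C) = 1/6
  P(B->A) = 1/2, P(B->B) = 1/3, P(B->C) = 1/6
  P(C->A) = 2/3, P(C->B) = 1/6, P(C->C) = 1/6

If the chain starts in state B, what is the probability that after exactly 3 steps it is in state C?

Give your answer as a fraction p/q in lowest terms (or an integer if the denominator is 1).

Answer: 1/6

Derivation:
Computing P^3 by repeated multiplication:
P^1 =
  A: [1/3, 1/2, 1/6]
  B: [1/2, 1/3, 1/6]
  C: [2/3, 1/6, 1/6]
P^2 =
  A: [17/36, 13/36, 1/6]
  B: [4/9, 7/18, 1/6]
  C: [5/12, 5/12, 1/6]
P^3 =
  A: [97/216, 83/216, 1/6]
  B: [49/108, 41/108, 1/6]
  C: [11/24, 3/8, 1/6]

(P^3)[B -> C] = 1/6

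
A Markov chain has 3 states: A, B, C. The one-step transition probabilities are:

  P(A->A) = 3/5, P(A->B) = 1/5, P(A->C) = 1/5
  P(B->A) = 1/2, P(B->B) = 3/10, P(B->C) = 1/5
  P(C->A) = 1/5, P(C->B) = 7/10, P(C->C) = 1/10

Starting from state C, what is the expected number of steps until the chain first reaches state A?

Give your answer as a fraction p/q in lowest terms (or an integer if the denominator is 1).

Answer: 20/7

Derivation:
Let h_i = expected steps to first reach A from state i.
Boundary: h_A = 0.
First-step equations for the other states:
  h_B = 1 + 1/2*h_A + 3/10*h_B + 1/5*h_C
  h_C = 1 + 1/5*h_A + 7/10*h_B + 1/10*h_C

Substituting h_A = 0 and rearranging gives the linear system (I - Q) h = 1:
  [7/10, -1/5] . (h_B, h_C) = 1
  [-7/10, 9/10] . (h_B, h_C) = 1

Solving yields:
  h_B = 110/49
  h_C = 20/7

Starting state is C, so the expected hitting time is h_C = 20/7.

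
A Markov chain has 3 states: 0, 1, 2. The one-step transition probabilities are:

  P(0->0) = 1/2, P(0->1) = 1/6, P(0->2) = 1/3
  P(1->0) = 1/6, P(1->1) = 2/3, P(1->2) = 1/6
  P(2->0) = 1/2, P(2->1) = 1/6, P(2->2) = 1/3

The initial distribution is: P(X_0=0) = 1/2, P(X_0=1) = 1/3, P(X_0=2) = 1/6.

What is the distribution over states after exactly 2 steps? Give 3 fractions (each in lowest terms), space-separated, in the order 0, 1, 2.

Propagating the distribution step by step (d_{t+1} = d_t * P):
d_0 = (0=1/2, 1=1/3, 2=1/6)
  d_1[0] = 1/2*1/2 + 1/3*1/6 + 1/6*1/2 = 7/18
  d_1[1] = 1/2*1/6 + 1/3*2/3 + 1/6*1/6 = 1/3
  d_1[2] = 1/2*1/3 + 1/3*1/6 + 1/6*1/3 = 5/18
d_1 = (0=7/18, 1=1/3, 2=5/18)
  d_2[0] = 7/18*1/2 + 1/3*1/6 + 5/18*1/2 = 7/18
  d_2[1] = 7/18*1/6 + 1/3*2/3 + 5/18*1/6 = 1/3
  d_2[2] = 7/18*1/3 + 1/3*1/6 + 5/18*1/3 = 5/18
d_2 = (0=7/18, 1=1/3, 2=5/18)

Answer: 7/18 1/3 5/18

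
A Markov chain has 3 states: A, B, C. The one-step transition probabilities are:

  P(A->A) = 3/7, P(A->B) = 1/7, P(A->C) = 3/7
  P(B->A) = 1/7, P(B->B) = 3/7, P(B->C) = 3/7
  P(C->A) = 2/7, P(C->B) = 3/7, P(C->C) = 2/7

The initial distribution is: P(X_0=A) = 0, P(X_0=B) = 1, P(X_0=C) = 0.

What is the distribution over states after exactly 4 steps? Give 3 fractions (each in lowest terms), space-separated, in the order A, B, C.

Answer: 654/2401 121/343 900/2401

Derivation:
Propagating the distribution step by step (d_{t+1} = d_t * P):
d_0 = (A=0, B=1, C=0)
  d_1[A] = 0*3/7 + 1*1/7 + 0*2/7 = 1/7
  d_1[B] = 0*1/7 + 1*3/7 + 0*3/7 = 3/7
  d_1[C] = 0*3/7 + 1*3/7 + 0*2/7 = 3/7
d_1 = (A=1/7, B=3/7, C=3/7)
  d_2[A] = 1/7*3/7 + 3/7*1/7 + 3/7*2/7 = 12/49
  d_2[B] = 1/7*1/7 + 3/7*3/7 + 3/7*3/7 = 19/49
  d_2[C] = 1/7*3/7 + 3/7*3/7 + 3/7*2/7 = 18/49
d_2 = (A=12/49, B=19/49, C=18/49)
  d_3[A] = 12/49*3/7 + 19/49*1/7 + 18/49*2/7 = 13/49
  d_3[B] = 12/49*1/7 + 19/49*3/7 + 18/49*3/7 = 123/343
  d_3[C] = 12/49*3/7 + 19/49*3/7 + 18/49*2/7 = 129/343
d_3 = (A=13/49, B=123/343, C=129/343)
  d_4[A] = 13/49*3/7 + 123/343*1/7 + 129/343*2/7 = 654/2401
  d_4[B] = 13/49*1/7 + 123/343*3/7 + 129/343*3/7 = 121/343
  d_4[C] = 13/49*3/7 + 123/343*3/7 + 129/343*2/7 = 900/2401
d_4 = (A=654/2401, B=121/343, C=900/2401)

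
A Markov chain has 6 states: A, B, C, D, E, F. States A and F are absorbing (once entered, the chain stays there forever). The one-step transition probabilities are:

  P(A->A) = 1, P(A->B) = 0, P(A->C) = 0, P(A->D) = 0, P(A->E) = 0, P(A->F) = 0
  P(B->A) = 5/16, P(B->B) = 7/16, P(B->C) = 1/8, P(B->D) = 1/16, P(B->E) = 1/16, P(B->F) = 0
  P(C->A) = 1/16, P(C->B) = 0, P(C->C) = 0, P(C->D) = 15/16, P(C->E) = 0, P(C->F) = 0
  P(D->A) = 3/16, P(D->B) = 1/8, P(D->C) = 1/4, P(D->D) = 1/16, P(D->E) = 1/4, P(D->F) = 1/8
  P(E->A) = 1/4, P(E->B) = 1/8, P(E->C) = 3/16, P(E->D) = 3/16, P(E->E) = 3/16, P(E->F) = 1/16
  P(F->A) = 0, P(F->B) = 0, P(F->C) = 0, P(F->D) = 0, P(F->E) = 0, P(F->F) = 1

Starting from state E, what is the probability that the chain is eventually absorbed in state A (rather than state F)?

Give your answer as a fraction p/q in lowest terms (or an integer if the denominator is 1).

Answer: 6108/7801

Derivation:
Let a_i = P(absorbed in A | start in state i).
Boundary conditions: a_A = 1, a_F = 0.
For each transient state i, a_i = sum_j P(i->j) * a_j:
  a_B = 5/16*a_A + 7/16*a_B + 1/8*a_C + 1/16*a_D + 1/16*a_E + 0*a_F
  a_C = 1/16*a_A + 0*a_B + 0*a_C + 15/16*a_D + 0*a_E + 0*a_F
  a_D = 3/16*a_A + 1/8*a_B + 1/4*a_C + 1/16*a_D + 1/4*a_E + 1/8*a_F
  a_E = 1/4*a_A + 1/8*a_B + 3/16*a_C + 3/16*a_D + 3/16*a_E + 1/16*a_F

Substituting a_A = 1 and a_F = 0, rearrange to (I - Q) a = r where r[i] = P(i -> A):
  [9/16, -1/8, -1/16, -1/16] . (a_B, a_C, a_D, a_E) = 5/16
  [0, 1, -15/16, 0] . (a_B, a_C, a_D, a_E) = 1/16
  [-1/8, -1/4, 15/16, -1/4] . (a_B, a_C, a_D, a_E) = 3/16
  [-1/8, -3/16, -3/16, 13/16] . (a_B, a_C, a_D, a_E) = 1/4

Solving yields:
  a_B = 6928/7801
  a_C = 5791/7801
  a_D = 5657/7801
  a_E = 6108/7801

Starting state is E, so the absorption probability is a_E = 6108/7801.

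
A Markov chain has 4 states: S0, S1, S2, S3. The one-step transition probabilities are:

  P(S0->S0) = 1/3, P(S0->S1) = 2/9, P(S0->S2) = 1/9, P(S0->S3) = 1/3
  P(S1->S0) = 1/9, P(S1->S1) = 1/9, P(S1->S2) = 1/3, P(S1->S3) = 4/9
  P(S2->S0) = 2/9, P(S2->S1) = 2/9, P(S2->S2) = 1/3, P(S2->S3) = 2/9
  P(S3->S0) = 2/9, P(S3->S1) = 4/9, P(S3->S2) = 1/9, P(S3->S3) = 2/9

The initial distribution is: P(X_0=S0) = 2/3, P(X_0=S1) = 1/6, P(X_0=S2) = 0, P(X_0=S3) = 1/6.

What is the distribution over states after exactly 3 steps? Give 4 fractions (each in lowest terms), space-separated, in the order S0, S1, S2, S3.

Propagating the distribution step by step (d_{t+1} = d_t * P):
d_0 = (S0=2/3, S1=1/6, S2=0, S3=1/6)
  d_1[S0] = 2/3*1/3 + 1/6*1/9 + 0*2/9 + 1/6*2/9 = 5/18
  d_1[S1] = 2/3*2/9 + 1/6*1/9 + 0*2/9 + 1/6*4/9 = 13/54
  d_1[S2] = 2/3*1/9 + 1/6*1/3 + 0*1/3 + 1/6*1/9 = 4/27
  d_1[S3] = 2/3*1/3 + 1/6*4/9 + 0*2/9 + 1/6*2/9 = 1/3
d_1 = (S0=5/18, S1=13/54, S2=4/27, S3=1/3)
  d_2[S0] = 5/18*1/3 + 13/54*1/9 + 4/27*2/9 + 1/3*2/9 = 55/243
  d_2[S1] = 5/18*2/9 + 13/54*1/9 + 4/27*2/9 + 1/3*4/9 = 131/486
  d_2[S2] = 5/18*1/9 + 13/54*1/3 + 4/27*1/3 + 1/3*1/9 = 16/81
  d_2[S3] = 5/18*1/3 + 13/54*4/9 + 4/27*2/9 + 1/3*2/9 = 149/486
d_2 = (S0=55/243, S1=131/486, S2=16/81, S3=149/486)
  d_3[S0] = 55/243*1/3 + 131/486*1/9 + 16/81*2/9 + 149/486*2/9 = 317/1458
  d_3[S1] = 55/243*2/9 + 131/486*1/9 + 16/81*2/9 + 149/486*4/9 = 1139/4374
  d_3[S2] = 55/243*1/9 + 131/486*1/3 + 16/81*1/3 + 149/486*1/9 = 470/2187
  d_3[S3] = 55/243*1/3 + 131/486*4/9 + 16/81*2/9 + 149/486*2/9 = 224/729
d_3 = (S0=317/1458, S1=1139/4374, S2=470/2187, S3=224/729)

Answer: 317/1458 1139/4374 470/2187 224/729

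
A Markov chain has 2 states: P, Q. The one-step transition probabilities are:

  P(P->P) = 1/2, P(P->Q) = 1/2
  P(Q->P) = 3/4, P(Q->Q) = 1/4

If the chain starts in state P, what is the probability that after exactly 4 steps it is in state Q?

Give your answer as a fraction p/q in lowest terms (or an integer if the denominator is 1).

Answer: 51/128

Derivation:
Computing P^4 by repeated multiplication:
P^1 =
  P: [1/2, 1/2]
  Q: [3/4, 1/4]
P^2 =
  P: [5/8, 3/8]
  Q: [9/16, 7/16]
P^3 =
  P: [19/32, 13/32]
  Q: [39/64, 25/64]
P^4 =
  P: [77/128, 51/128]
  Q: [153/256, 103/256]

(P^4)[P -> Q] = 51/128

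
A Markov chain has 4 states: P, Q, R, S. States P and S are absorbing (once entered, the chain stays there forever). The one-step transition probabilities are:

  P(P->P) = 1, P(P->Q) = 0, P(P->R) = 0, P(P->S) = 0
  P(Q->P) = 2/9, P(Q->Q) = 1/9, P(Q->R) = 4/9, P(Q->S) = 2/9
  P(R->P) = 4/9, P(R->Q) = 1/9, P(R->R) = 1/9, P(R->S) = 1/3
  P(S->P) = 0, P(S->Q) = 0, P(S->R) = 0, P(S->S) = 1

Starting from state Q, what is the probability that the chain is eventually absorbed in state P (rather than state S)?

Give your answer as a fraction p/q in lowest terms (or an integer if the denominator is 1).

Answer: 8/15

Derivation:
Let a_i = P(absorbed in P | start in state i).
Boundary conditions: a_P = 1, a_S = 0.
For each transient state i, a_i = sum_j P(i->j) * a_j:
  a_Q = 2/9*a_P + 1/9*a_Q + 4/9*a_R + 2/9*a_S
  a_R = 4/9*a_P + 1/9*a_Q + 1/9*a_R + 1/3*a_S

Substituting a_P = 1 and a_S = 0, rearrange to (I - Q) a = r where r[i] = P(i -> P):
  [8/9, -4/9] . (a_Q, a_R) = 2/9
  [-1/9, 8/9] . (a_Q, a_R) = 4/9

Solving yields:
  a_Q = 8/15
  a_R = 17/30

Starting state is Q, so the absorption probability is a_Q = 8/15.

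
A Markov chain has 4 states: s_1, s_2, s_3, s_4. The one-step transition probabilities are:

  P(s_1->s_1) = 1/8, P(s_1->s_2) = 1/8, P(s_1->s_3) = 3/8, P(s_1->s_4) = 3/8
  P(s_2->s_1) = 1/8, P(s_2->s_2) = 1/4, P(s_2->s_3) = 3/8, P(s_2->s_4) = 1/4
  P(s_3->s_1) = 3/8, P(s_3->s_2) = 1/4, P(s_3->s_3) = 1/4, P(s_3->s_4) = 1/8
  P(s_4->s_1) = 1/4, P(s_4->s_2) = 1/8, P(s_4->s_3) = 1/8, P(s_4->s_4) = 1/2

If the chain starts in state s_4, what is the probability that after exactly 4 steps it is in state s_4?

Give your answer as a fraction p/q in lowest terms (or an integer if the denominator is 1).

Answer: 685/2048

Derivation:
Computing P^4 by repeated multiplication:
P^1 =
  s_1: [1/8, 1/8, 3/8, 3/8]
  s_2: [1/8, 1/4, 3/8, 1/4]
  s_3: [3/8, 1/4, 1/4, 1/8]
  s_4: [1/4, 1/8, 1/8, 1/2]
P^2 =
  s_1: [17/64, 3/16, 15/64, 5/16]
  s_2: [1/4, 13/64, 17/64, 9/32]
  s_3: [13/64, 3/16, 5/16, 19/64]
  s_4: [7/32, 5/32, 15/64, 25/64]
P^3 =
  s_1: [57/256, 91/512, 137/512, 85/256]
  s_2: [29/128, 47/256, 139/512, 163/512]
  s_3: [123/512, 3/16, 67/256, 159/512]
  s_4: [119/512, 89/512, 127/512, 177/512]
P^4 =
  s_1: [239/1024, 185/1024, 1059/4096, 1341/4096]
  s_2: [953/4096, 745/4096, 1071/4096, 1327/4096]
  s_3: [939/4096, 371/2048, 271/1024, 1331/4096]
  s_4: [943/4096, 91/512, 1055/4096, 685/2048]

(P^4)[s_4 -> s_4] = 685/2048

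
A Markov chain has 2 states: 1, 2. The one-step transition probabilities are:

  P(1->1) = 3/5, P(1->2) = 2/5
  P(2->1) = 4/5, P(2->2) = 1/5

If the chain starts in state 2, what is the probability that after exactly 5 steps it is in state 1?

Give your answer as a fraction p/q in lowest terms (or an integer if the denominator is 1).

Answer: 2084/3125

Derivation:
Computing P^5 by repeated multiplication:
P^1 =
  1: [3/5, 2/5]
  2: [4/5, 1/5]
P^2 =
  1: [17/25, 8/25]
  2: [16/25, 9/25]
P^3 =
  1: [83/125, 42/125]
  2: [84/125, 41/125]
P^4 =
  1: [417/625, 208/625]
  2: [416/625, 209/625]
P^5 =
  1: [2083/3125, 1042/3125]
  2: [2084/3125, 1041/3125]

(P^5)[2 -> 1] = 2084/3125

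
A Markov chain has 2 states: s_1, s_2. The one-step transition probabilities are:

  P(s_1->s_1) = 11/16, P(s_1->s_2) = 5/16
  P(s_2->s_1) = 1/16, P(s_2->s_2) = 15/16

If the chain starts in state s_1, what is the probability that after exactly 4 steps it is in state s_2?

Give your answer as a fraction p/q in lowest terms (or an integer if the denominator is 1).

Answer: 5785/8192

Derivation:
Computing P^4 by repeated multiplication:
P^1 =
  s_1: [11/16, 5/16]
  s_2: [1/16, 15/16]
P^2 =
  s_1: [63/128, 65/128]
  s_2: [13/128, 115/128]
P^3 =
  s_1: [379/1024, 645/1024]
  s_2: [129/1024, 895/1024]
P^4 =
  s_1: [2407/8192, 5785/8192]
  s_2: [1157/8192, 7035/8192]

(P^4)[s_1 -> s_2] = 5785/8192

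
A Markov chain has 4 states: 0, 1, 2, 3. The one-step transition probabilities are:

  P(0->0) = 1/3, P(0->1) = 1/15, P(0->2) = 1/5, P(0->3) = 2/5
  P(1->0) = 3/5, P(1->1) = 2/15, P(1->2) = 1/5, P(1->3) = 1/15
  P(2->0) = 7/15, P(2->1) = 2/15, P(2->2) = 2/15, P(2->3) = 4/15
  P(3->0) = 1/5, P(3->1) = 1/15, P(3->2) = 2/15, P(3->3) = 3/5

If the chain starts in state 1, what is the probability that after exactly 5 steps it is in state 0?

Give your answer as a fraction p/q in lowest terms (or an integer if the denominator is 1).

Answer: 80843/253125

Derivation:
Computing P^5 by repeated multiplication:
P^1 =
  0: [1/3, 1/15, 1/5, 2/5]
  1: [3/5, 2/15, 1/5, 1/15]
  2: [7/15, 2/15, 2/15, 4/15]
  3: [1/5, 1/15, 2/15, 3/5]
P^2 =
  0: [73/225, 19/225, 4/25, 97/225]
  1: [29/75, 4/45, 41/225, 77/225]
  2: [79/225, 19/225, 13/75, 88/225]
  3: [13/45, 2/25, 34/225, 12/25]
P^3 =
  0: [1079/3375, 56/675, 542/3375, 1474/3375]
  1: [1133/3375, 286/3375, 557/3375, 1399/3375]
  2: [1103/3375, 283/3375, 548/3375, 1441/3375]
  3: [1049/3375, 277/3375, 533/3375, 1516/3375]
P^4 =
  0: [5377/16875, 1399/16875, 901/5625, 7396/16875]
  1: [121/375, 1406/16875, 2723/16875, 7301/16875]
  2: [5407/16875, 1402/16875, 904/5625, 7354/16875]
  3: [5339/16875, 31/375, 2692/16875, 2483/5625]
P^5 =
  0: [16117/50625, 20977/253125, 40526/253125, 111037/253125]
  1: [80843/253125, 21004/253125, 40601/253125, 110677/253125]
  2: [80699/253125, 20989/253125, 40559/253125, 110878/253125]
  3: [80441/253125, 20962/253125, 40484/253125, 111238/253125]

(P^5)[1 -> 0] = 80843/253125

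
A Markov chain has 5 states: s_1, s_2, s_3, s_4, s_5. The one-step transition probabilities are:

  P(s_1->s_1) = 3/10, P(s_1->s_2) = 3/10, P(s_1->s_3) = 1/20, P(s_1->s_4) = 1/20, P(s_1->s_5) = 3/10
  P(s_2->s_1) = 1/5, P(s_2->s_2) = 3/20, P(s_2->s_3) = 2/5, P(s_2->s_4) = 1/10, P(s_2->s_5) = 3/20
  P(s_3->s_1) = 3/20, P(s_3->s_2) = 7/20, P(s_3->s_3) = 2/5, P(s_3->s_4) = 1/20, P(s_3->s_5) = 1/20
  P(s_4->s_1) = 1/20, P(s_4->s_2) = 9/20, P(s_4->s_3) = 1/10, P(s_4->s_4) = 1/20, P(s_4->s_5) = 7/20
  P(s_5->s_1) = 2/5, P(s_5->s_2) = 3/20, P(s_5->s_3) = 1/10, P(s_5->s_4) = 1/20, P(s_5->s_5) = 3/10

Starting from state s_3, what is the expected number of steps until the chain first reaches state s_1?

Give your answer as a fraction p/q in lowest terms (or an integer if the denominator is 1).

Let h_i = expected steps to first reach s_1 from state i.
Boundary: h_s_1 = 0.
First-step equations for the other states:
  h_s_2 = 1 + 1/5*h_s_1 + 3/20*h_s_2 + 2/5*h_s_3 + 1/10*h_s_4 + 3/20*h_s_5
  h_s_3 = 1 + 3/20*h_s_1 + 7/20*h_s_2 + 2/5*h_s_3 + 1/20*h_s_4 + 1/20*h_s_5
  h_s_4 = 1 + 1/20*h_s_1 + 9/20*h_s_2 + 1/10*h_s_3 + 1/20*h_s_4 + 7/20*h_s_5
  h_s_5 = 1 + 2/5*h_s_1 + 3/20*h_s_2 + 1/10*h_s_3 + 1/20*h_s_4 + 3/10*h_s_5

Substituting h_s_1 = 0 and rearranging gives the linear system (I - Q) h = 1:
  [17/20, -2/5, -1/10, -3/20] . (h_s_2, h_s_3, h_s_4, h_s_5) = 1
  [-7/20, 3/5, -1/20, -1/20] . (h_s_2, h_s_3, h_s_4, h_s_5) = 1
  [-9/20, -1/10, 19/20, -7/20] . (h_s_2, h_s_3, h_s_4, h_s_5) = 1
  [-3/20, -1/10, -1/20, 7/10] . (h_s_2, h_s_3, h_s_4, h_s_5) = 1

Solving yields:
  h_s_2 = 13708/2789
  h_s_3 = 14708/2789
  h_s_4 = 14688/2789
  h_s_5 = 10072/2789

Starting state is s_3, so the expected hitting time is h_s_3 = 14708/2789.

Answer: 14708/2789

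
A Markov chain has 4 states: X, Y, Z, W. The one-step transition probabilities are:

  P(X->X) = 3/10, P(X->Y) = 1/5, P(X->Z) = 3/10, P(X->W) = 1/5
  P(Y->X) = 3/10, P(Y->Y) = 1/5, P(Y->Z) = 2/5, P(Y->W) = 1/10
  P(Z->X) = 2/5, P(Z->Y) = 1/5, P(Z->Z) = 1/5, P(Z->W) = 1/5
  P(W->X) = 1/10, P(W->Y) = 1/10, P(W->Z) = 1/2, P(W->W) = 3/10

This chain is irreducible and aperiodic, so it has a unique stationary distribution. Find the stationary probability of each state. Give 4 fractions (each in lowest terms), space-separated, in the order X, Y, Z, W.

Answer: 26/89 16/89 29/89 18/89

Derivation:
The stationary distribution satisfies pi = pi * P, i.e.:
  pi_X = 3/10*pi_X + 3/10*pi_Y + 2/5*pi_Z + 1/10*pi_W
  pi_Y = 1/5*pi_X + 1/5*pi_Y + 1/5*pi_Z + 1/10*pi_W
  pi_Z = 3/10*pi_X + 2/5*pi_Y + 1/5*pi_Z + 1/2*pi_W
  pi_W = 1/5*pi_X + 1/10*pi_Y + 1/5*pi_Z + 3/10*pi_W
with normalization: pi_X + pi_Y + pi_Z + pi_W = 1.

Using the first 3 balance equations plus normalization, the linear system A*pi = b is:
  [-7/10, 3/10, 2/5, 1/10] . pi = 0
  [1/5, -4/5, 1/5, 1/10] . pi = 0
  [3/10, 2/5, -4/5, 1/2] . pi = 0
  [1, 1, 1, 1] . pi = 1

Solving yields:
  pi_X = 26/89
  pi_Y = 16/89
  pi_Z = 29/89
  pi_W = 18/89

Verification (pi * P):
  26/89*3/10 + 16/89*3/10 + 29/89*2/5 + 18/89*1/10 = 26/89 = pi_X  (ok)
  26/89*1/5 + 16/89*1/5 + 29/89*1/5 + 18/89*1/10 = 16/89 = pi_Y  (ok)
  26/89*3/10 + 16/89*2/5 + 29/89*1/5 + 18/89*1/2 = 29/89 = pi_Z  (ok)
  26/89*1/5 + 16/89*1/10 + 29/89*1/5 + 18/89*3/10 = 18/89 = pi_W  (ok)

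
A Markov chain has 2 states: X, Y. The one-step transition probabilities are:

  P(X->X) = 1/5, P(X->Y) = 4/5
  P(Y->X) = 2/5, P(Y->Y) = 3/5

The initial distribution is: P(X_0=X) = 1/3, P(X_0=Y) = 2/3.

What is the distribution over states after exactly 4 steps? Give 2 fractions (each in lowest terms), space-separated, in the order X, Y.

Answer: 1/3 2/3

Derivation:
Propagating the distribution step by step (d_{t+1} = d_t * P):
d_0 = (X=1/3, Y=2/3)
  d_1[X] = 1/3*1/5 + 2/3*2/5 = 1/3
  d_1[Y] = 1/3*4/5 + 2/3*3/5 = 2/3
d_1 = (X=1/3, Y=2/3)
  d_2[X] = 1/3*1/5 + 2/3*2/5 = 1/3
  d_2[Y] = 1/3*4/5 + 2/3*3/5 = 2/3
d_2 = (X=1/3, Y=2/3)
  d_3[X] = 1/3*1/5 + 2/3*2/5 = 1/3
  d_3[Y] = 1/3*4/5 + 2/3*3/5 = 2/3
d_3 = (X=1/3, Y=2/3)
  d_4[X] = 1/3*1/5 + 2/3*2/5 = 1/3
  d_4[Y] = 1/3*4/5 + 2/3*3/5 = 2/3
d_4 = (X=1/3, Y=2/3)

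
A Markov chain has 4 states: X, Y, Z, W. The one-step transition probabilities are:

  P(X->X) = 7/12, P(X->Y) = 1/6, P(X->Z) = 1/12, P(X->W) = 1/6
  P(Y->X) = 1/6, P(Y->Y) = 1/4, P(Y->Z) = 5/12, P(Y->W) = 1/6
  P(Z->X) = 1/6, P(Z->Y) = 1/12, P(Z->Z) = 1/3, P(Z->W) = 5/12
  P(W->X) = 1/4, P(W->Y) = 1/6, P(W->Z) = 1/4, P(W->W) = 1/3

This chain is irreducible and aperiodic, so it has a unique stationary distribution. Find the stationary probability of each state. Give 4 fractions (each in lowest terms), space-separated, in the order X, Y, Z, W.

Answer: 313/964 77/482 117/482 263/964

Derivation:
The stationary distribution satisfies pi = pi * P, i.e.:
  pi_X = 7/12*pi_X + 1/6*pi_Y + 1/6*pi_Z + 1/4*pi_W
  pi_Y = 1/6*pi_X + 1/4*pi_Y + 1/12*pi_Z + 1/6*pi_W
  pi_Z = 1/12*pi_X + 5/12*pi_Y + 1/3*pi_Z + 1/4*pi_W
  pi_W = 1/6*pi_X + 1/6*pi_Y + 5/12*pi_Z + 1/3*pi_W
with normalization: pi_X + pi_Y + pi_Z + pi_W = 1.

Using the first 3 balance equations plus normalization, the linear system A*pi = b is:
  [-5/12, 1/6, 1/6, 1/4] . pi = 0
  [1/6, -3/4, 1/12, 1/6] . pi = 0
  [1/12, 5/12, -2/3, 1/4] . pi = 0
  [1, 1, 1, 1] . pi = 1

Solving yields:
  pi_X = 313/964
  pi_Y = 77/482
  pi_Z = 117/482
  pi_W = 263/964

Verification (pi * P):
  313/964*7/12 + 77/482*1/6 + 117/482*1/6 + 263/964*1/4 = 313/964 = pi_X  (ok)
  313/964*1/6 + 77/482*1/4 + 117/482*1/12 + 263/964*1/6 = 77/482 = pi_Y  (ok)
  313/964*1/12 + 77/482*5/12 + 117/482*1/3 + 263/964*1/4 = 117/482 = pi_Z  (ok)
  313/964*1/6 + 77/482*1/6 + 117/482*5/12 + 263/964*1/3 = 263/964 = pi_W  (ok)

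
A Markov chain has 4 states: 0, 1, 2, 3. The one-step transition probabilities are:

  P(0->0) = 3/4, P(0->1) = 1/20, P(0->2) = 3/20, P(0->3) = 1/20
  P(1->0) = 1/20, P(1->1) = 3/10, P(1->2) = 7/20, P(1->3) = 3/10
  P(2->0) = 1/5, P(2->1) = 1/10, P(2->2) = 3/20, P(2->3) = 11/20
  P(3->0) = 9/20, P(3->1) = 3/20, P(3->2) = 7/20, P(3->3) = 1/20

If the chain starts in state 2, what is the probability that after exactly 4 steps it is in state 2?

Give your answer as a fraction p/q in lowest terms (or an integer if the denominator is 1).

Computing P^4 by repeated multiplication:
P^1 =
  0: [3/4, 1/20, 3/20, 1/20]
  1: [1/20, 3/10, 7/20, 3/10]
  2: [1/5, 1/10, 3/20, 11/20]
  3: [9/20, 3/20, 7/20, 1/20]
P^2 =
  0: [247/400, 3/40, 17/100, 11/80]
  1: [103/400, 69/400, 27/100, 3/10]
  2: [173/400, 11/80, 7/25, 3/20]
  3: [7/16, 11/100, 19/100, 21/80]
P^3 =
  0: [2251/4000, 91/1000, 77/400, 123/800]
  1: [1563/4000, 1093/8000, 489/2000, 73/320]
  2: [1819/4000, 907/8000, 83/400, 359/1600]
  3: [1959/4000, 453/4000, 449/2000, 69/400]
P^4 =
  0: [5343/10000, 391/4000, 3979/20000, 169/1000]
  1: [9029/20000, 19071/160000, 4459/20000, 1321/6400]
  2: [1223/2500, 3557/32000, 4351/20000, 5827/32000]
  3: [991/2000, 8543/80000, 4143/20000, 3049/16000]

(P^4)[2 -> 2] = 4351/20000

Answer: 4351/20000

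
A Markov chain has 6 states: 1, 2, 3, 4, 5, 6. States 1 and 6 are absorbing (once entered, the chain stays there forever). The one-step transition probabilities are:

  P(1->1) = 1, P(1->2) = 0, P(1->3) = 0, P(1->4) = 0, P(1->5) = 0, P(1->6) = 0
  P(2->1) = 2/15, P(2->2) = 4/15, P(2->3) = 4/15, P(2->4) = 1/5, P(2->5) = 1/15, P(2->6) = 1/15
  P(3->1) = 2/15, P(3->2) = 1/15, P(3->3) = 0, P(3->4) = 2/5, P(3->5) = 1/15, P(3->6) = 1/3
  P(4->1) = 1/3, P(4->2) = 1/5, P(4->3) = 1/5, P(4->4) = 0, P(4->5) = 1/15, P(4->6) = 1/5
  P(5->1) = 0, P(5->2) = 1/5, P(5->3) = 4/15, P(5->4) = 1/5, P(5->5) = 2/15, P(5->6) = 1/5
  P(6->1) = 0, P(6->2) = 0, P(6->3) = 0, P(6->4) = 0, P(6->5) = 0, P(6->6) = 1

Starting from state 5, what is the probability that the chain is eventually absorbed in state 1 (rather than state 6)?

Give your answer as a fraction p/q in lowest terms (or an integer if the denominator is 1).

Let a_i = P(absorbed in 1 | start in state i).
Boundary conditions: a_1 = 1, a_6 = 0.
For each transient state i, a_i = sum_j P(i->j) * a_j:
  a_2 = 2/15*a_1 + 4/15*a_2 + 4/15*a_3 + 1/5*a_4 + 1/15*a_5 + 1/15*a_6
  a_3 = 2/15*a_1 + 1/15*a_2 + 0*a_3 + 2/5*a_4 + 1/15*a_5 + 1/3*a_6
  a_4 = 1/3*a_1 + 1/5*a_2 + 1/5*a_3 + 0*a_4 + 1/15*a_5 + 1/5*a_6
  a_5 = 0*a_1 + 1/5*a_2 + 4/15*a_3 + 1/5*a_4 + 2/15*a_5 + 1/5*a_6

Substituting a_1 = 1 and a_6 = 0, rearrange to (I - Q) a = r where r[i] = P(i -> 1):
  [11/15, -4/15, -1/5, -1/15] . (a_2, a_3, a_4, a_5) = 2/15
  [-1/15, 1, -2/5, -1/15] . (a_2, a_3, a_4, a_5) = 2/15
  [-1/5, -1/5, 1, -1/15] . (a_2, a_3, a_4, a_5) = 1/3
  [-1/5, -4/15, -1/5, 13/15] . (a_2, a_3, a_4, a_5) = 0

Solving yields:
  a_2 = 43/84
  a_3 = 395/966
  a_4 = 1571/2898
  a_5 = 31/84

Starting state is 5, so the absorption probability is a_5 = 31/84.

Answer: 31/84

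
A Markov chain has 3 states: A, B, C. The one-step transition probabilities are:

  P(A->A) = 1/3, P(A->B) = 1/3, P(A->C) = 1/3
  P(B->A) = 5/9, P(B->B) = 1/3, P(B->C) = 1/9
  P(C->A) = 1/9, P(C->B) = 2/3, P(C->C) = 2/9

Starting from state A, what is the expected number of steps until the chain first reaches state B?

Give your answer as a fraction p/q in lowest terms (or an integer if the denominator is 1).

Let h_i = expected steps to first reach B from state i.
Boundary: h_B = 0.
First-step equations for the other states:
  h_A = 1 + 1/3*h_A + 1/3*h_B + 1/3*h_C
  h_C = 1 + 1/9*h_A + 2/3*h_B + 2/9*h_C

Substituting h_B = 0 and rearranging gives the linear system (I - Q) h = 1:
  [2/3, -1/3] . (h_A, h_C) = 1
  [-1/9, 7/9] . (h_A, h_C) = 1

Solving yields:
  h_A = 30/13
  h_C = 21/13

Starting state is A, so the expected hitting time is h_A = 30/13.

Answer: 30/13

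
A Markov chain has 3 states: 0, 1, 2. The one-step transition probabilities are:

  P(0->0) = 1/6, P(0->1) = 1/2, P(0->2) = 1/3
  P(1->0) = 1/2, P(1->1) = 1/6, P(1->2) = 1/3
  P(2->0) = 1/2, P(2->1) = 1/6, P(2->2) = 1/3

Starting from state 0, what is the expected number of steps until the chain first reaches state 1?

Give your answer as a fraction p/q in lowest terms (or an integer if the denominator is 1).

Let h_i = expected steps to first reach 1 from state i.
Boundary: h_1 = 0.
First-step equations for the other states:
  h_0 = 1 + 1/6*h_0 + 1/2*h_1 + 1/3*h_2
  h_2 = 1 + 1/2*h_0 + 1/6*h_1 + 1/3*h_2

Substituting h_1 = 0 and rearranging gives the linear system (I - Q) h = 1:
  [5/6, -1/3] . (h_0, h_2) = 1
  [-1/2, 2/3] . (h_0, h_2) = 1

Solving yields:
  h_0 = 18/7
  h_2 = 24/7

Starting state is 0, so the expected hitting time is h_0 = 18/7.

Answer: 18/7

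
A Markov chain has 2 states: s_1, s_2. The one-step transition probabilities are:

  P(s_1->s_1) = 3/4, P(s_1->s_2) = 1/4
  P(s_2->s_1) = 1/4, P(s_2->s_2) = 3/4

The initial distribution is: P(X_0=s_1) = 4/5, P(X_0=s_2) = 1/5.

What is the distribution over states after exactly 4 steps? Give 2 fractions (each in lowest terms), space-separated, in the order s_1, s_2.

Propagating the distribution step by step (d_{t+1} = d_t * P):
d_0 = (s_1=4/5, s_2=1/5)
  d_1[s_1] = 4/5*3/4 + 1/5*1/4 = 13/20
  d_1[s_2] = 4/5*1/4 + 1/5*3/4 = 7/20
d_1 = (s_1=13/20, s_2=7/20)
  d_2[s_1] = 13/20*3/4 + 7/20*1/4 = 23/40
  d_2[s_2] = 13/20*1/4 + 7/20*3/4 = 17/40
d_2 = (s_1=23/40, s_2=17/40)
  d_3[s_1] = 23/40*3/4 + 17/40*1/4 = 43/80
  d_3[s_2] = 23/40*1/4 + 17/40*3/4 = 37/80
d_3 = (s_1=43/80, s_2=37/80)
  d_4[s_1] = 43/80*3/4 + 37/80*1/4 = 83/160
  d_4[s_2] = 43/80*1/4 + 37/80*3/4 = 77/160
d_4 = (s_1=83/160, s_2=77/160)

Answer: 83/160 77/160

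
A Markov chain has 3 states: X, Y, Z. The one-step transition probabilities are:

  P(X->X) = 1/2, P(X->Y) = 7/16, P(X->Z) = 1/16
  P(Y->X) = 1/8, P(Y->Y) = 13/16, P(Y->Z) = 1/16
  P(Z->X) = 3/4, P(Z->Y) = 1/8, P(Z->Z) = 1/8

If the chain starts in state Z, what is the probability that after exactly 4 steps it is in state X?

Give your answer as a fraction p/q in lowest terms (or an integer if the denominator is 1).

Computing P^4 by repeated multiplication:
P^1 =
  X: [1/2, 7/16, 1/16]
  Y: [1/8, 13/16, 1/16]
  Z: [3/4, 1/8, 1/8]
P^2 =
  X: [45/128, 149/256, 17/256]
  Y: [27/128, 185/256, 17/256]
  Z: [31/64, 57/128, 9/128]
P^3 =
  X: [611/2048, 2601/4096, 273/4096]
  Y: [503/2048, 2817/4096, 273/4096]
  Z: [359/1024, 1193/2048, 137/2048]
P^4 =
  X: [9127/32768, 42913/65536, 4369/65536]
  Y: [8479/32768, 44209/65536, 4369/65536]
  Z: [4887/16384, 20809/32768, 2185/32768]

(P^4)[Z -> X] = 4887/16384

Answer: 4887/16384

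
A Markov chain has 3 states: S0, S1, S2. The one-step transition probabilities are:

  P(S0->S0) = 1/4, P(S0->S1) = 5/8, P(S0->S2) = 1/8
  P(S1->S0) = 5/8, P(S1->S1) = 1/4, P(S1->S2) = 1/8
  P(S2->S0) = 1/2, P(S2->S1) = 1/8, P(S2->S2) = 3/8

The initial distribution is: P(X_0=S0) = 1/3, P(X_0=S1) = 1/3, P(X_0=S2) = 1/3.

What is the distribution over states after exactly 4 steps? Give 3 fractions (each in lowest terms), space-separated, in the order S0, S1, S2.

Propagating the distribution step by step (d_{t+1} = d_t * P):
d_0 = (S0=1/3, S1=1/3, S2=1/3)
  d_1[S0] = 1/3*1/4 + 1/3*5/8 + 1/3*1/2 = 11/24
  d_1[S1] = 1/3*5/8 + 1/3*1/4 + 1/3*1/8 = 1/3
  d_1[S2] = 1/3*1/8 + 1/3*1/8 + 1/3*3/8 = 5/24
d_1 = (S0=11/24, S1=1/3, S2=5/24)
  d_2[S0] = 11/24*1/4 + 1/3*5/8 + 5/24*1/2 = 41/96
  d_2[S1] = 11/24*5/8 + 1/3*1/4 + 5/24*1/8 = 19/48
  d_2[S2] = 11/24*1/8 + 1/3*1/8 + 5/24*3/8 = 17/96
d_2 = (S0=41/96, S1=19/48, S2=17/96)
  d_3[S0] = 41/96*1/4 + 19/48*5/8 + 17/96*1/2 = 85/192
  d_3[S1] = 41/96*5/8 + 19/48*1/4 + 17/96*1/8 = 149/384
  d_3[S2] = 41/96*1/8 + 19/48*1/8 + 17/96*3/8 = 65/384
d_3 = (S0=85/192, S1=149/384, S2=65/384)
  d_4[S0] = 85/192*1/4 + 149/384*5/8 + 65/384*1/2 = 1345/3072
  d_4[S1] = 85/192*5/8 + 149/384*1/4 + 65/384*1/8 = 1213/3072
  d_4[S2] = 85/192*1/8 + 149/384*1/8 + 65/384*3/8 = 257/1536
d_4 = (S0=1345/3072, S1=1213/3072, S2=257/1536)

Answer: 1345/3072 1213/3072 257/1536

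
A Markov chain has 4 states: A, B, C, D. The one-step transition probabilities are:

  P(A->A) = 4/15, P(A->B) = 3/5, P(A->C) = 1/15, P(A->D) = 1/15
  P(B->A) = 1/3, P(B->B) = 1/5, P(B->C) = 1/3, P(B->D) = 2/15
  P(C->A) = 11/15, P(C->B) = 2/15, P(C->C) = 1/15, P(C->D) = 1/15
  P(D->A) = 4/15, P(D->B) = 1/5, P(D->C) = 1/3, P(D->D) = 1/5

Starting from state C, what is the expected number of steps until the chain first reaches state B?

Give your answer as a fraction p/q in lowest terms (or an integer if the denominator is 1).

Let h_i = expected steps to first reach B from state i.
Boundary: h_B = 0.
First-step equations for the other states:
  h_A = 1 + 4/15*h_A + 3/5*h_B + 1/15*h_C + 1/15*h_D
  h_C = 1 + 11/15*h_A + 2/15*h_B + 1/15*h_C + 1/15*h_D
  h_D = 1 + 4/15*h_A + 1/5*h_B + 1/3*h_C + 1/5*h_D

Substituting h_B = 0 and rearranging gives the linear system (I - Q) h = 1:
  [11/15, -1/15, -1/15] . (h_A, h_C, h_D) = 1
  [-11/15, 14/15, -1/15] . (h_A, h_C, h_D) = 1
  [-4/15, -1/3, 4/5] . (h_A, h_C, h_D) = 1

Solving yields:
  h_A = 2925/1546
  h_C = 2145/773
  h_D = 4695/1546

Starting state is C, so the expected hitting time is h_C = 2145/773.

Answer: 2145/773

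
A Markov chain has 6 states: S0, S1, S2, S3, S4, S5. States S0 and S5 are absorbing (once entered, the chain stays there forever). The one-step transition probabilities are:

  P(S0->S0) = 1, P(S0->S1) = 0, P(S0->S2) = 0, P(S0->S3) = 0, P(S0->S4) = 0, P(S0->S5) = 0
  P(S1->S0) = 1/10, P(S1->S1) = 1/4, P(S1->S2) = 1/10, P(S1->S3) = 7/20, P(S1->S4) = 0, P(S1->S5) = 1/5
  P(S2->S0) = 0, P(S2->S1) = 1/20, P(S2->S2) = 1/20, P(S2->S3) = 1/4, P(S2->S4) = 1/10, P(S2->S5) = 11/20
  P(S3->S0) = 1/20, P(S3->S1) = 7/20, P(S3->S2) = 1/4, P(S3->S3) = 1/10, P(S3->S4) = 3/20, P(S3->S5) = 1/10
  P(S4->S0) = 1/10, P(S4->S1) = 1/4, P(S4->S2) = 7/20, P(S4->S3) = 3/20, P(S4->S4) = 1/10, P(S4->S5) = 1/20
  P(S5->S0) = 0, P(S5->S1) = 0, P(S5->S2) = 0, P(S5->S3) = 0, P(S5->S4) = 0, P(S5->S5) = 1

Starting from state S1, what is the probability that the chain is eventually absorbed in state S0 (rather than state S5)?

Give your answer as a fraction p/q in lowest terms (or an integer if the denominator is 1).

Let a_i = P(absorbed in S0 | start in state i).
Boundary conditions: a_S0 = 1, a_S5 = 0.
For each transient state i, a_i = sum_j P(i->j) * a_j:
  a_S1 = 1/10*a_S0 + 1/4*a_S1 + 1/10*a_S2 + 7/20*a_S3 + 0*a_S4 + 1/5*a_S5
  a_S2 = 0*a_S0 + 1/20*a_S1 + 1/20*a_S2 + 1/4*a_S3 + 1/10*a_S4 + 11/20*a_S5
  a_S3 = 1/20*a_S0 + 7/20*a_S1 + 1/4*a_S2 + 1/10*a_S3 + 3/20*a_S4 + 1/10*a_S5
  a_S4 = 1/10*a_S0 + 1/4*a_S1 + 7/20*a_S2 + 3/20*a_S3 + 1/10*a_S4 + 1/20*a_S5

Substituting a_S0 = 1 and a_S5 = 0, rearrange to (I - Q) a = r where r[i] = P(i -> S0):
  [3/4, -1/10, -7/20, 0] . (a_S1, a_S2, a_S3, a_S4) = 1/10
  [-1/20, 19/20, -1/4, -1/10] . (a_S1, a_S2, a_S3, a_S4) = 0
  [-7/20, -1/4, 9/10, -3/20] . (a_S1, a_S2, a_S3, a_S4) = 1/20
  [-1/4, -7/20, -3/20, 9/10] . (a_S1, a_S2, a_S3, a_S4) = 1/10

Solving yields:
  a_S1 = 2321/9257
  a_S2 = 916/9257
  a_S3 = 2067/9257
  a_S4 = 2374/9257

Starting state is S1, so the absorption probability is a_S1 = 2321/9257.

Answer: 2321/9257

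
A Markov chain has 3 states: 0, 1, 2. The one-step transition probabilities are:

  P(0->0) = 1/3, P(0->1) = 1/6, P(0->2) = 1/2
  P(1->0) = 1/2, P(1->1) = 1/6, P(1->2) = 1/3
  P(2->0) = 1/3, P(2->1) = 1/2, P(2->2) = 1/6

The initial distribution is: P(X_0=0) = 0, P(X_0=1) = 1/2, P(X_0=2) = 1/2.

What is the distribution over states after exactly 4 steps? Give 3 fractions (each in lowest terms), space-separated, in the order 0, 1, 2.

Propagating the distribution step by step (d_{t+1} = d_t * P):
d_0 = (0=0, 1=1/2, 2=1/2)
  d_1[0] = 0*1/3 + 1/2*1/2 + 1/2*1/3 = 5/12
  d_1[1] = 0*1/6 + 1/2*1/6 + 1/2*1/2 = 1/3
  d_1[2] = 0*1/2 + 1/2*1/3 + 1/2*1/6 = 1/4
d_1 = (0=5/12, 1=1/3, 2=1/4)
  d_2[0] = 5/12*1/3 + 1/3*1/2 + 1/4*1/3 = 7/18
  d_2[1] = 5/12*1/6 + 1/3*1/6 + 1/4*1/2 = 1/4
  d_2[2] = 5/12*1/2 + 1/3*1/3 + 1/4*1/6 = 13/36
d_2 = (0=7/18, 1=1/4, 2=13/36)
  d_3[0] = 7/18*1/3 + 1/4*1/2 + 13/36*1/3 = 3/8
  d_3[1] = 7/18*1/6 + 1/4*1/6 + 13/36*1/2 = 31/108
  d_3[2] = 7/18*1/2 + 1/4*1/3 + 13/36*1/6 = 73/216
d_3 = (0=3/8, 1=31/108, 2=73/216)
  d_4[0] = 3/8*1/3 + 31/108*1/2 + 73/216*1/3 = 247/648
  d_4[1] = 3/8*1/6 + 31/108*1/6 + 73/216*1/2 = 181/648
  d_4[2] = 3/8*1/2 + 31/108*1/3 + 73/216*1/6 = 55/162
d_4 = (0=247/648, 1=181/648, 2=55/162)

Answer: 247/648 181/648 55/162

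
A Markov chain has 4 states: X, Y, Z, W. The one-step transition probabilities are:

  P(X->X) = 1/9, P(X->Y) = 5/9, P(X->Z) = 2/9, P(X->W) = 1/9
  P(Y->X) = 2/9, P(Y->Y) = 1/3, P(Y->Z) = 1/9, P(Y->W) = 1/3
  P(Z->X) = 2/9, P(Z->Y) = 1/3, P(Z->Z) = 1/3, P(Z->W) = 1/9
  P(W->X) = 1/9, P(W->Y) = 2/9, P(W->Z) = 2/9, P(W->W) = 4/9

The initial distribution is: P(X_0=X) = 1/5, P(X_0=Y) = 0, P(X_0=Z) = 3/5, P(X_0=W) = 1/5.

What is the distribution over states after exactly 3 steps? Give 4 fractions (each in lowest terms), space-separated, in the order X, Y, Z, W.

Propagating the distribution step by step (d_{t+1} = d_t * P):
d_0 = (X=1/5, Y=0, Z=3/5, W=1/5)
  d_1[X] = 1/5*1/9 + 0*2/9 + 3/5*2/9 + 1/5*1/9 = 8/45
  d_1[Y] = 1/5*5/9 + 0*1/3 + 3/5*1/3 + 1/5*2/9 = 16/45
  d_1[Z] = 1/5*2/9 + 0*1/9 + 3/5*1/3 + 1/5*2/9 = 13/45
  d_1[W] = 1/5*1/9 + 0*1/3 + 3/5*1/9 + 1/5*4/9 = 8/45
d_1 = (X=8/45, Y=16/45, Z=13/45, W=8/45)
  d_2[X] = 8/45*1/9 + 16/45*2/9 + 13/45*2/9 + 8/45*1/9 = 74/405
  d_2[Y] = 8/45*5/9 + 16/45*1/3 + 13/45*1/3 + 8/45*2/9 = 143/405
  d_2[Z] = 8/45*2/9 + 16/45*1/9 + 13/45*1/3 + 8/45*2/9 = 29/135
  d_2[W] = 8/45*1/9 + 16/45*1/3 + 13/45*1/9 + 8/45*4/9 = 101/405
d_2 = (X=74/405, Y=143/405, Z=29/135, W=101/405)
  d_3[X] = 74/405*1/9 + 143/405*2/9 + 29/135*2/9 + 101/405*1/9 = 127/729
  d_3[Y] = 74/405*5/9 + 143/405*1/3 + 29/135*1/3 + 101/405*2/9 = 1262/3645
  d_3[Z] = 74/405*2/9 + 143/405*1/9 + 29/135*1/3 + 101/405*2/9 = 754/3645
  d_3[W] = 74/405*1/9 + 143/405*1/3 + 29/135*1/9 + 101/405*4/9 = 994/3645
d_3 = (X=127/729, Y=1262/3645, Z=754/3645, W=994/3645)

Answer: 127/729 1262/3645 754/3645 994/3645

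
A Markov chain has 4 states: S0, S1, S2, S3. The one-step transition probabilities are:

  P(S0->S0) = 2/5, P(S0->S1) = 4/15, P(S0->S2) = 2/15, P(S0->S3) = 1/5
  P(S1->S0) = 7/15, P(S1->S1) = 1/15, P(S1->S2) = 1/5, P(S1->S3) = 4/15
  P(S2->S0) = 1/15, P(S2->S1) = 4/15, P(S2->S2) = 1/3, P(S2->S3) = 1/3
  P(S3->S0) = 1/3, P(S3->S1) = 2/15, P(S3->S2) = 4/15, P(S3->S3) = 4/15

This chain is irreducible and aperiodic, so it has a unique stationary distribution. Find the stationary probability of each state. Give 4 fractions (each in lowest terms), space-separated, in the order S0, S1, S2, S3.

Answer: 477/1490 144/745 337/1490 194/745

Derivation:
The stationary distribution satisfies pi = pi * P, i.e.:
  pi_S0 = 2/5*pi_S0 + 7/15*pi_S1 + 1/15*pi_S2 + 1/3*pi_S3
  pi_S1 = 4/15*pi_S0 + 1/15*pi_S1 + 4/15*pi_S2 + 2/15*pi_S3
  pi_S2 = 2/15*pi_S0 + 1/5*pi_S1 + 1/3*pi_S2 + 4/15*pi_S3
  pi_S3 = 1/5*pi_S0 + 4/15*pi_S1 + 1/3*pi_S2 + 4/15*pi_S3
with normalization: pi_S0 + pi_S1 + pi_S2 + pi_S3 = 1.

Using the first 3 balance equations plus normalization, the linear system A*pi = b is:
  [-3/5, 7/15, 1/15, 1/3] . pi = 0
  [4/15, -14/15, 4/15, 2/15] . pi = 0
  [2/15, 1/5, -2/3, 4/15] . pi = 0
  [1, 1, 1, 1] . pi = 1

Solving yields:
  pi_S0 = 477/1490
  pi_S1 = 144/745
  pi_S2 = 337/1490
  pi_S3 = 194/745

Verification (pi * P):
  477/1490*2/5 + 144/745*7/15 + 337/1490*1/15 + 194/745*1/3 = 477/1490 = pi_S0  (ok)
  477/1490*4/15 + 144/745*1/15 + 337/1490*4/15 + 194/745*2/15 = 144/745 = pi_S1  (ok)
  477/1490*2/15 + 144/745*1/5 + 337/1490*1/3 + 194/745*4/15 = 337/1490 = pi_S2  (ok)
  477/1490*1/5 + 144/745*4/15 + 337/1490*1/3 + 194/745*4/15 = 194/745 = pi_S3  (ok)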